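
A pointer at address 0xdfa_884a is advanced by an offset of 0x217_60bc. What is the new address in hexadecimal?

0x1011e906

Add column by column in base 16, right to left:
  a+c = 6 carry 1
  4+b+1 = 0 carry 1
  8+0+1 = 9
  8+6 = e
  a+7 = 1 carry 1
  f+1+1 = 1 carry 1
  d+2+1 = 0 carry 1
  final carry 1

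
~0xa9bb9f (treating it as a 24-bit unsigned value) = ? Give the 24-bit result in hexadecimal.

0x564460

Each hex digit d becomes f−d:
  a→5, 9→6, b→4, b→4, 9→6, f→0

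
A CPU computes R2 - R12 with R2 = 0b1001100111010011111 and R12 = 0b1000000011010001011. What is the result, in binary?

Subtract column by column in base 2:
  1-1 → 0
  1-1 → 0
  1-0 → 1
  1-1 → 0
  1-0 → 1
  0-0 → 0
  0-0 → 0
  1-1 → 0
  0-0 → 0
  1-1 → 0
  1-1 → 0
  1-0 → 1
  0-0 → 0
  0-0 → 0
  1-0 → 1
  1-0 → 1
  0-0 → 0
  0-0 → 0
  1-1 → 0

0b1100100000010100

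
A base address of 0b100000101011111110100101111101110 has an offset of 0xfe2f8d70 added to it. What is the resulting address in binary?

0b1000000011101011101101100101011110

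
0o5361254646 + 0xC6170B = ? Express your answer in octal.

0xC6170B = 0o61413413 in octal.
Add column by column in base 8, right to left:
  6+3 = 1 carry 1
  4+1+1 = 6
  6+4 = 2 carry 1
  4+3+1 = 0 carry 1
  5+1+1 = 7
  2+4 = 6
  1+1 = 2
  6+6 = 4 carry 1
  3+0+1 = 4
  5+0 = 5

0o5442670261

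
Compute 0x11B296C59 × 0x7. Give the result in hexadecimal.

Multiply each base-16 digit by 7, carrying:
  9×7 = 63 → write F carry 3
  5×7+3 = 38 → write 6 carry 2
  C×7+2 = 86 → write 6 carry 5
  6×7+5 = 47 → write F carry 2
  9×7+2 = 65 → write 1 carry 4
  2×7+4 = 18 → write 2 carry 1
  B×7+1 = 78 → write E carry 4
  1×7+4 = 11 → write B
  1×7 = 7 → write 7

0x7BE21F66F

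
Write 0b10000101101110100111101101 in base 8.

Group the bits in threes: 010 000 101 101 110 100 111 101 101 → 205564755.

0o205564755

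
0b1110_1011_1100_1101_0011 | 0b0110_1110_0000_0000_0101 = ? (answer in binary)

0b11101111110011010111

OR bit by bit (1 where either bit is 1):
  11101011110011010011
| 01101110000000000101
= 11101111110011010111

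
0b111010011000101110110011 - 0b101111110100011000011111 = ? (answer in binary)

Subtract column by column in base 2:
  1-1 → 0
  1-1 → 0
  0-1 → 1 (borrow)
  0-1-1 → 0 (borrow)
  1-1-1 → 1 (borrow)
  1-0-1 → 0
  0-0 → 0
  1-0 → 1
  1-0 → 1
  1-1 → 0
  0-1 → 1 (borrow)
  1-0-1 → 0
  0-0 → 0
  0-0 → 0
  0-1 → 1 (borrow)
  1-0-1 → 0
  1-1 → 0
  0-1 → 1 (borrow)
  0-1-1 → 0 (borrow)
  1-1-1 → 1 (borrow)
  0-1-1 → 0 (borrow)
  1-1-1 → 1 (borrow)
  1-0-1 → 0
  1-1 → 0

0b1010100100010110010100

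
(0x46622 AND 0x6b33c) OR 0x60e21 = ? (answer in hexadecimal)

0x46622 AND 0x6b33c = 0x42220.
Then OR with 0x60e21.

0x62e21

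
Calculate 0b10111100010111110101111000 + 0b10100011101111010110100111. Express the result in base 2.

0b101100000000111001100011111

Add column by column in base 2, right to left:
  0+1 = 1
  0+1 = 1
  0+1 = 1
  1+0 = 1
  1+0 = 1
  1+1 = 0 carry 1
  1+0+1 = 0 carry 1
  0+1+1 = 0 carry 1
  1+1+1 = 1 carry 1
  0+0+1 = 1
  1+1 = 0 carry 1
  1+0+1 = 0 carry 1
  1+1+1 = 1 carry 1
  1+1+1 = 1 carry 1
  1+1+1 = 1 carry 1
  0+1+1 = 0 carry 1
  1+0+1 = 0 carry 1
  0+1+1 = 0 carry 1
  0+1+1 = 0 carry 1
  0+1+1 = 0 carry 1
  1+0+1 = 0 carry 1
  1+0+1 = 0 carry 1
  1+0+1 = 0 carry 1
  1+1+1 = 1 carry 1
  0+0+1 = 1
  1+1 = 0 carry 1
  final carry 1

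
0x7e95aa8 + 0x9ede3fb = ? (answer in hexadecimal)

0x11d73ea3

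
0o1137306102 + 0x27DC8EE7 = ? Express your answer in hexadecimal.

0x315A1B29

0o1137306102 = 0x97D8C42 in hexadecimal.
Add column by column in base 16, right to left:
  2+7 = 9
  4+E = 2 carry 1
  C+E+1 = B carry 1
  8+8+1 = 1 carry 1
  D+C+1 = A carry 1
  7+D+1 = 5 carry 1
  9+7+1 = 1 carry 1
  0+2+1 = 3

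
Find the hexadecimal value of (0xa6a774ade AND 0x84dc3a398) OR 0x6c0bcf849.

0xec8fffad9

0xa6a774ade AND 0x84dc3a398 = 0x848430298.
Then OR with 0x6c0bcf849.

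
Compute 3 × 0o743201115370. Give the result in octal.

Multiply each base-8 digit by 3, carrying:
  0×3 = 0 → write 0
  7×3 = 21 → write 5 carry 2
  3×3+2 = 11 → write 3 carry 1
  5×3+1 = 16 → write 0 carry 2
  1×3+2 = 5 → write 5
  1×3 = 3 → write 3
  1×3 = 3 → write 3
  0×3 = 0 → write 0
  2×3 = 6 → write 6
  3×3 = 9 → write 1 carry 1
  4×3+1 = 13 → write 5 carry 1
  7×3+1 = 22 → write 6 carry 2
  remaining carry: 2

0o2651603350350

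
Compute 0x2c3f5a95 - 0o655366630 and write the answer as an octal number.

0o4542266375

0x2c3f5a95 = 0o5417655225 in octal.
Subtract column by column in base 8:
  5-0 → 5
  2-3 → 7 (borrow)
  2-6-1 → 3 (borrow)
  5-6-1 → 6 (borrow)
  5-6-1 → 6 (borrow)
  6-3-1 → 2
  7-5 → 2
  1-5 → 4 (borrow)
  4-6-1 → 5 (borrow)
  5-0-1 → 4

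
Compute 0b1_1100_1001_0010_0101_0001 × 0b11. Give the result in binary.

Multiply each base-2 digit by 3, carrying:
  1×3 = 3 → write 1 carry 1
  0×3+1 = 1 → write 1
  0×3 = 0 → write 0
  0×3 = 0 → write 0
  1×3 = 3 → write 1 carry 1
  0×3+1 = 1 → write 1
  1×3 = 3 → write 1 carry 1
  0×3+1 = 1 → write 1
  0×3 = 0 → write 0
  1×3 = 3 → write 1 carry 1
  0×3+1 = 1 → write 1
  0×3 = 0 → write 0
  1×3 = 3 → write 1 carry 1
  0×3+1 = 1 → write 1
  0×3 = 0 → write 0
  1×3 = 3 → write 1 carry 1
  0×3+1 = 1 → write 1
  0×3 = 0 → write 0
  1×3 = 3 → write 1 carry 1
  1×3+1 = 4 → write 0 carry 2
  1×3+2 = 5 → write 1 carry 2
  remaining carry: 10

0b10101011011011011110011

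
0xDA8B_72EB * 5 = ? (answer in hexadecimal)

Multiply each base-16 digit by 5, carrying:
  B×5 = 55 → write 7 carry 3
  E×5+3 = 73 → write 9 carry 4
  2×5+4 = 14 → write E
  7×5 = 35 → write 3 carry 2
  B×5+2 = 57 → write 9 carry 3
  8×5+3 = 43 → write B carry 2
  A×5+2 = 52 → write 4 carry 3
  D×5+3 = 68 → write 4 carry 4
  remaining carry: 4

0x444B93E97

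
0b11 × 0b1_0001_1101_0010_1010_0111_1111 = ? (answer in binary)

0b11010101110111111101111101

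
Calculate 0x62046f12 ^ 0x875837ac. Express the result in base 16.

0xe55c58be

XOR each hex digit independently (no carries):
  6^8=e, 2^7=5, 0^5=5, 4^8=c, 6^3=5, f^7=8, 1^a=b, 2^c=e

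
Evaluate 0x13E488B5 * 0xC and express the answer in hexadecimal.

0xEEB6687C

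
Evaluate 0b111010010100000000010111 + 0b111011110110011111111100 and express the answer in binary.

0b1110110001010100000010011

Add column by column in base 2, right to left:
  1+0 = 1
  1+0 = 1
  1+1 = 0 carry 1
  0+1+1 = 0 carry 1
  1+1+1 = 1 carry 1
  0+1+1 = 0 carry 1
  0+1+1 = 0 carry 1
  0+1+1 = 0 carry 1
  0+1+1 = 0 carry 1
  0+1+1 = 0 carry 1
  0+1+1 = 0 carry 1
  0+0+1 = 1
  0+0 = 0
  0+1 = 1
  1+1 = 0 carry 1
  0+0+1 = 1
  1+1 = 0 carry 1
  0+1+1 = 0 carry 1
  0+1+1 = 0 carry 1
  1+1+1 = 1 carry 1
  0+0+1 = 1
  1+1 = 0 carry 1
  1+1+1 = 1 carry 1
  1+1+1 = 1 carry 1
  final carry 1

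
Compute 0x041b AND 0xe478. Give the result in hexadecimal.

0x0418

AND each hex digit independently (no carries):
  0&e=0, 4&4=4, 1&7=1, b&8=8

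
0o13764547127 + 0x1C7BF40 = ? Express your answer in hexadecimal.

0o13764547127 = 0x5FD2CE57 in hexadecimal.
Add column by column in base 16, right to left:
  7+0 = 7
  5+4 = 9
  E+F = D carry 1
  C+B+1 = 8 carry 1
  2+7+1 = A
  D+C = 9 carry 1
  F+1+1 = 1 carry 1
  5+0+1 = 6

0x619A8D97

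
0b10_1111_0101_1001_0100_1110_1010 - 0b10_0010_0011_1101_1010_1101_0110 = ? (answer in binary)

0b110100011011101000010100

Subtract column by column in base 2:
  0-0 → 0
  1-1 → 0
  0-1 → 1 (borrow)
  1-0-1 → 0
  0-1 → 1 (borrow)
  1-0-1 → 0
  1-1 → 0
  1-1 → 0
  0-0 → 0
  0-1 → 1 (borrow)
  1-0-1 → 0
  0-1 → 1 (borrow)
  1-1-1 → 1 (borrow)
  0-0-1 → 1 (borrow)
  0-1-1 → 0 (borrow)
  1-1-1 → 1 (borrow)
  1-1-1 → 1 (borrow)
  0-1-1 → 0 (borrow)
  1-0-1 → 0
  0-0 → 0
  1-0 → 1
  1-1 → 0
  1-0 → 1
  1-0 → 1
  0-0 → 0
  1-1 → 0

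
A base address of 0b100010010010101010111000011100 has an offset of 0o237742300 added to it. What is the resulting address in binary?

0o237742300 = 0b10011111111100010011000000 in binary.
Add column by column in base 2, right to left:
  0+0 = 0
  0+0 = 0
  1+0 = 1
  1+0 = 1
  1+0 = 1
  0+0 = 0
  0+1 = 1
  0+1 = 1
  0+0 = 0
  1+0 = 1
  1+1 = 0 carry 1
  1+0+1 = 0 carry 1
  0+0+1 = 1
  1+0 = 1
  0+1 = 1
  1+1 = 0 carry 1
  0+1+1 = 0 carry 1
  1+1+1 = 1 carry 1
  0+1+1 = 0 carry 1
  1+1+1 = 1 carry 1
  0+1+1 = 0 carry 1
  0+1+1 = 0 carry 1
  1+1+1 = 1 carry 1
  0+0+1 = 1
  0+0 = 0
  1+1 = 0 carry 1
  0+0+1 = 1
  0+0 = 0
  0+0 = 0
  1+0 = 1

0b100100110010100111001011011100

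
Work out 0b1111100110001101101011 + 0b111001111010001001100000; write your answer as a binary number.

Add column by column in base 2, right to left:
  1+0 = 1
  1+0 = 1
  0+0 = 0
  1+0 = 1
  0+0 = 0
  1+1 = 0 carry 1
  1+1+1 = 1 carry 1
  0+0+1 = 1
  1+0 = 1
  1+1 = 0 carry 1
  0+0+1 = 1
  0+0 = 0
  0+0 = 0
  1+1 = 0 carry 1
  1+0+1 = 0 carry 1
  0+1+1 = 0 carry 1
  0+1+1 = 0 carry 1
  1+1+1 = 1 carry 1
  1+1+1 = 1 carry 1
  1+0+1 = 0 carry 1
  1+0+1 = 0 carry 1
  1+1+1 = 1 carry 1
  0+1+1 = 0 carry 1
  0+1+1 = 0 carry 1
  final carry 1

0b1001001100000010111001011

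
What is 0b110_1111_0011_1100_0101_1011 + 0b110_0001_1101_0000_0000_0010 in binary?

0b110100010000110001011101

Add column by column in base 2, right to left:
  1+0 = 1
  1+1 = 0 carry 1
  0+0+1 = 1
  1+0 = 1
  1+0 = 1
  0+0 = 0
  1+0 = 1
  0+0 = 0
  0+0 = 0
  0+0 = 0
  1+0 = 1
  1+0 = 1
  1+1 = 0 carry 1
  1+0+1 = 0 carry 1
  0+1+1 = 0 carry 1
  0+1+1 = 0 carry 1
  1+1+1 = 1 carry 1
  1+0+1 = 0 carry 1
  1+0+1 = 0 carry 1
  1+0+1 = 0 carry 1
  0+0+1 = 1
  1+1 = 0 carry 1
  1+1+1 = 1 carry 1
  final carry 1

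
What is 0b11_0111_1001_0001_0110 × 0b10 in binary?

Multiply each base-2 digit by 2, carrying:
  0×2 = 0 → write 0
  1×2 = 2 → write 0 carry 1
  1×2+1 = 3 → write 1 carry 1
  0×2+1 = 1 → write 1
  1×2 = 2 → write 0 carry 1
  0×2+1 = 1 → write 1
  0×2 = 0 → write 0
  0×2 = 0 → write 0
  1×2 = 2 → write 0 carry 1
  0×2+1 = 1 → write 1
  0×2 = 0 → write 0
  1×2 = 2 → write 0 carry 1
  1×2+1 = 3 → write 1 carry 1
  1×2+1 = 3 → write 1 carry 1
  1×2+1 = 3 → write 1 carry 1
  0×2+1 = 1 → write 1
  1×2 = 2 → write 0 carry 1
  1×2+1 = 3 → write 1 carry 1
  remaining carry: 1

0b1101111001000101100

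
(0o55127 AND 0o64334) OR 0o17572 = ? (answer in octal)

0o57576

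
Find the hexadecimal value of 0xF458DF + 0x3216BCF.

Add column by column in base 16, right to left:
  F+F = E carry 1
  D+C+1 = A carry 1
  8+B+1 = 4 carry 1
  5+6+1 = C
  4+1 = 5
  F+2 = 1 carry 1
  0+3+1 = 4

0x415C4AE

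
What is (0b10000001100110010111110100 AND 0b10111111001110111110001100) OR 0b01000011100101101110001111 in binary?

0b10000001100110010111110100 AND 0b10111111001110111110001100 = 0b10000001000110010110000100.
Then OR with 0b01000011100101101110001111.

0b11000011100111111110001111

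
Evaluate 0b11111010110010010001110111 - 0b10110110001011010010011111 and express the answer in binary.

Subtract column by column in base 2:
  1-1 → 0
  1-1 → 0
  1-1 → 0
  0-1 → 1 (borrow)
  1-1-1 → 1 (borrow)
  1-0-1 → 0
  1-0 → 1
  0-1 → 1 (borrow)
  0-0-1 → 1 (borrow)
  0-0-1 → 1 (borrow)
  1-1-1 → 1 (borrow)
  0-0-1 → 1 (borrow)
  0-1-1 → 0 (borrow)
  1-1-1 → 1 (borrow)
  0-0-1 → 1 (borrow)
  0-1-1 → 0 (borrow)
  1-0-1 → 0
  1-0 → 1
  0-0 → 0
  1-1 → 0
  0-1 → 1 (borrow)
  1-0-1 → 0
  1-1 → 0
  1-1 → 0
  1-0 → 1
  1-1 → 0

0b1000100100110111111011000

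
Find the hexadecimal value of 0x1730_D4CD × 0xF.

0x15BDC7803

Multiply each base-16 digit by 15, carrying:
  D×15 = 195 → write 3 carry 12
  C×15+12 = 192 → write 0 carry 12
  4×15+12 = 72 → write 8 carry 4
  D×15+4 = 199 → write 7 carry 12
  0×15+12 = 12 → write C
  3×15 = 45 → write D carry 2
  7×15+2 = 107 → write B carry 6
  1×15+6 = 21 → write 5 carry 1
  remaining carry: 1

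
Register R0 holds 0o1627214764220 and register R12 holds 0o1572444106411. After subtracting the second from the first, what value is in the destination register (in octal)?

0o34550655607

Subtract column by column in base 8:
  0-1 → 7 (borrow)
  2-1-1 → 0
  2-4 → 6 (borrow)
  4-6-1 → 5 (borrow)
  6-0-1 → 5
  7-1 → 6
  4-4 → 0
  1-4 → 5 (borrow)
  2-4-1 → 5 (borrow)
  7-2-1 → 4
  2-7 → 3 (borrow)
  6-5-1 → 0
  1-1 → 0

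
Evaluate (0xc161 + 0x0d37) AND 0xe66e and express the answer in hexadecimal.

Add column by column in base 16, right to left:
  1+7 = 8
  6+3 = 9
  1+d = e
  c+0 = c
Sum = 0xce98; now AND with 0xe66e:
  c&e=c, e&6=6, 9&6=0, 8&e=8

0xc608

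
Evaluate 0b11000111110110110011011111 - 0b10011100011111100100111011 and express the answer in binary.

0b101011010111001110100100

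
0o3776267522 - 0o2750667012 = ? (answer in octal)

Subtract column by column in base 8:
  2-2 → 0
  2-1 → 1
  5-0 → 5
  7-7 → 0
  6-6 → 0
  2-6 → 4 (borrow)
  6-0-1 → 5
  7-5 → 2
  7-7 → 0
  3-2 → 1

0o1025400510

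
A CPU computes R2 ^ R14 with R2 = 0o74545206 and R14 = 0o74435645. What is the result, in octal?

0o00170443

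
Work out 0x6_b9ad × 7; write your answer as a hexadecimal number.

0x2f13bb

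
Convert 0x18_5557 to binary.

Expand each hex digit to 4 bits: 1=0001 8=1000 5=0101 5=0101 5=0101 7=0111.

0b110000101010101010111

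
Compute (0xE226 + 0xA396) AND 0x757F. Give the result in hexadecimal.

Add column by column in base 16, right to left:
  6+6 = C
  2+9 = B
  2+3 = 5
  E+A = 8 carry 1
  final carry 1
Sum = 0x185BC; now AND with 0x757F:
  1&0=0, 8&7=0, 5&5=5, B&7=3, C&F=C

0x53C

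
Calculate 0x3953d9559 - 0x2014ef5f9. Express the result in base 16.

0x193ee9f60

Subtract column by column in base 16:
  9-9 → 0
  5-f → 6 (borrow)
  5-5-1 → f (borrow)
  9-f-1 → 9 (borrow)
  d-e-1 → e (borrow)
  3-4-1 → e (borrow)
  5-1-1 → 3
  9-0 → 9
  3-2 → 1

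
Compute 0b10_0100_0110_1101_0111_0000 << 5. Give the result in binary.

Left shift by 5: append 5 zero bits.

0b100100011011010111000000000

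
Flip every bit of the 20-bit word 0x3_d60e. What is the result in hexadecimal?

0xc29f1

Each hex digit d becomes f−d:
  3→c, d→2, 6→9, 0→f, e→1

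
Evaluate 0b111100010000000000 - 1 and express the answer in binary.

The trailing 10 digits are 0, so subtracting 1 borrows through: they become 1 and the next digit up decrements.

0b111100001111111111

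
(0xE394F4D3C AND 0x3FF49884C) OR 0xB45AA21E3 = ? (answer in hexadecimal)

0xE394F4D3C AND 0x3FF49884C = 0x23949080C.
Then OR with 0xB45AA21E3.

0xB7DEB29EF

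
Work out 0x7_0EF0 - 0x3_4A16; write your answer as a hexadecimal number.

0x3C4DA

Subtract column by column in base 16:
  0-6 → A (borrow)
  F-1-1 → D
  E-A → 4
  0-4 → C (borrow)
  7-3-1 → 3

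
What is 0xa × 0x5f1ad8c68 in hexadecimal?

Multiply each base-16 digit by 10, carrying:
  8×10 = 80 → write 0 carry 5
  6×10+5 = 65 → write 1 carry 4
  c×10+4 = 124 → write c carry 7
  8×10+7 = 87 → write 7 carry 5
  d×10+5 = 135 → write 7 carry 8
  a×10+8 = 108 → write c carry 6
  1×10+6 = 16 → write 0 carry 1
  f×10+1 = 151 → write 7 carry 9
  5×10+9 = 59 → write b carry 3
  remaining carry: 3

0x3b70c77c10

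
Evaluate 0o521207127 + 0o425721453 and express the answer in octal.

Add column by column in base 8, right to left:
  7+3 = 2 carry 1
  2+5+1 = 0 carry 1
  1+4+1 = 6
  7+1 = 0 carry 1
  0+2+1 = 3
  2+7 = 1 carry 1
  1+5+1 = 7
  2+2 = 4
  5+4 = 1 carry 1
  final carry 1

0o1147130602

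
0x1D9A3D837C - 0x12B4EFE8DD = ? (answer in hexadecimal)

0xAE54D9A9F

Subtract column by column in base 16:
  C-D → F (borrow)
  7-D-1 → 9 (borrow)
  3-8-1 → A (borrow)
  8-E-1 → 9 (borrow)
  D-F-1 → D (borrow)
  3-E-1 → 4 (borrow)
  A-4-1 → 5
  9-B → E (borrow)
  D-2-1 → A
  1-1 → 0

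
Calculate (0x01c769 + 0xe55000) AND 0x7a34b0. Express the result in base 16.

Add column by column in base 16, right to left:
  9+0 = 9
  6+0 = 6
  7+0 = 7
  c+5 = 1 carry 1
  1+5+1 = 7
  0+e = e
Sum = 0xe71769; now AND with 0x7a34b0:
  e&7=6, 7&a=2, 1&3=1, 7&4=4, 6&b=2, 9&0=0

0x621420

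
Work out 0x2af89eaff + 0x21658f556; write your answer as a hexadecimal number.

Add column by column in base 16, right to left:
  f+6 = 5 carry 1
  f+5+1 = 5 carry 1
  a+5+1 = 0 carry 1
  e+f+1 = e carry 1
  9+8+1 = 2 carry 1
  8+5+1 = e
  f+6 = 5 carry 1
  a+1+1 = c
  2+2 = 4

0x4c5e2e055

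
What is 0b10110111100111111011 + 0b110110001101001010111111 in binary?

Add column by column in base 2, right to left:
  1+1 = 0 carry 1
  1+1+1 = 1 carry 1
  0+1+1 = 0 carry 1
  1+1+1 = 1 carry 1
  1+1+1 = 1 carry 1
  1+1+1 = 1 carry 1
  1+0+1 = 0 carry 1
  1+1+1 = 1 carry 1
  1+0+1 = 0 carry 1
  0+1+1 = 0 carry 1
  0+0+1 = 1
  1+0 = 1
  1+1 = 0 carry 1
  1+0+1 = 0 carry 1
  1+1+1 = 1 carry 1
  0+1+1 = 0 carry 1
  1+0+1 = 0 carry 1
  1+0+1 = 0 carry 1
  0+0+1 = 1
  1+1 = 0 carry 1
  0+1+1 = 0 carry 1
  0+0+1 = 1
  0+1 = 1
  0+1 = 1

0b111001000100110010111010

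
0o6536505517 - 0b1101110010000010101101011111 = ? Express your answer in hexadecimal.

0o6536505517 = 0x357A8B4F in hexadecimal.
0b1101110010000010101101011111 = 0xDC82B5F in hexadecimal.
Subtract column by column in base 16:
  F-F → 0
  4-5 → F (borrow)
  B-B-1 → F (borrow)
  8-2-1 → 5
  A-8 → 2
  7-C → B (borrow)
  5-D-1 → 7 (borrow)
  3-0-1 → 2

0x27B25FF0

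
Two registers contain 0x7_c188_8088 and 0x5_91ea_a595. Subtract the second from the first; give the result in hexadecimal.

0x22f9ddaf3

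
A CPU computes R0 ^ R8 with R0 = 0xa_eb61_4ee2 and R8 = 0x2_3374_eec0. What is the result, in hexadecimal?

XOR each hex digit independently (no carries):
  a^2=8, e^3=d, b^3=8, 6^7=1, 1^4=5, 4^e=a, e^e=0, e^c=2, 2^0=2

0x8d815a022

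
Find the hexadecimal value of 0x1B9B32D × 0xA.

0x1140FFC2

Multiply each base-16 digit by 10, carrying:
  D×10 = 130 → write 2 carry 8
  2×10+8 = 28 → write C carry 1
  3×10+1 = 31 → write F carry 1
  B×10+1 = 111 → write F carry 6
  9×10+6 = 96 → write 0 carry 6
  B×10+6 = 116 → write 4 carry 7
  1×10+7 = 17 → write 1 carry 1
  remaining carry: 1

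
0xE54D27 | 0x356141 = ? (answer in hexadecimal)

0xF56D67

OR each hex digit independently (no carries):
  E|3=F, 5|5=5, 4|6=6, D|1=D, 2|4=6, 7|1=7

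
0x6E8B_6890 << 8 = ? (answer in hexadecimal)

0x6E8B689000

Shifting left by 8 bits = 2 hex digits: append 2 zeros.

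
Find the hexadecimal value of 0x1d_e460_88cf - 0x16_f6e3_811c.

0x6ed7d07b3

Subtract column by column in base 16:
  f-c → 3
  c-1 → b
  8-1 → 7
  8-8 → 0
  0-3 → d (borrow)
  6-e-1 → 7 (borrow)
  4-6-1 → d (borrow)
  e-f-1 → e (borrow)
  d-6-1 → 6
  1-1 → 0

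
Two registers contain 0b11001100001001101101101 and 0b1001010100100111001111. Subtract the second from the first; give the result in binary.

Subtract column by column in base 2:
  1-1 → 0
  0-1 → 1 (borrow)
  1-1-1 → 1 (borrow)
  1-1-1 → 1 (borrow)
  0-0-1 → 1 (borrow)
  1-0-1 → 0
  1-1 → 0
  0-1 → 1 (borrow)
  1-1-1 → 1 (borrow)
  1-0-1 → 0
  0-0 → 0
  0-1 → 1 (borrow)
  1-0-1 → 0
  0-0 → 0
  0-1 → 1 (borrow)
  0-0-1 → 1 (borrow)
  0-1-1 → 0 (borrow)
  1-0-1 → 0
  1-1 → 0
  0-0 → 0
  0-0 → 0
  1-1 → 0
  1-0 → 1

0b10000001100100110011110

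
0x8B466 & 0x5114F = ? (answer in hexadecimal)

AND each hex digit independently (no carries):
  8&5=0, B&1=1, 4&1=0, 6&4=4, 6&F=6

0x01046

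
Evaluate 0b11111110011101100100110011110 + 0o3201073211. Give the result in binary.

0b111001110100110100000000100111

0o3201073211 = 0b11010000001000111011010001001 in binary.
Add column by column in base 2, right to left:
  0+1 = 1
  1+0 = 1
  1+0 = 1
  1+1 = 0 carry 1
  1+0+1 = 0 carry 1
  0+0+1 = 1
  0+0 = 0
  1+1 = 0 carry 1
  1+0+1 = 0 carry 1
  0+1+1 = 0 carry 1
  0+1+1 = 0 carry 1
  1+0+1 = 0 carry 1
  0+1+1 = 0 carry 1
  0+1+1 = 0 carry 1
  1+1+1 = 1 carry 1
  1+0+1 = 0 carry 1
  0+0+1 = 1
  1+0 = 1
  1+1 = 0 carry 1
  1+0+1 = 0 carry 1
  0+0+1 = 1
  0+0 = 0
  1+0 = 1
  1+0 = 1
  1+0 = 1
  1+1 = 0 carry 1
  1+0+1 = 0 carry 1
  1+1+1 = 1 carry 1
  1+1+1 = 1 carry 1
  final carry 1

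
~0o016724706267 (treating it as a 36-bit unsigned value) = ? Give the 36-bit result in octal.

0o761053071510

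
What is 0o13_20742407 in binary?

Each octal digit is 3 bits: 1=001 3=011 2=010 0=000 7=111 4=100 2=010 4=100 0=000 7=111.

0b1011010000111100010100000111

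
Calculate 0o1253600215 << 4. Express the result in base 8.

0o25274004320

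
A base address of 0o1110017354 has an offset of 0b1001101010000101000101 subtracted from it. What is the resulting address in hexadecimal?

0o1110017354 = 0x9201EEC in hexadecimal.
0b1001101010000101000101 = 0x26A145 in hexadecimal.
Subtract column by column in base 16:
  C-5 → 7
  E-4 → A
  E-1 → D
  1-A → 7 (borrow)
  0-6-1 → 9 (borrow)
  2-2-1 → F (borrow)
  9-0-1 → 8

0x8F97DA7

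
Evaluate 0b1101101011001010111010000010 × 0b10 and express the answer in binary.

0b11011010110010101110100000100

Multiply each base-2 digit by 2, carrying:
  0×2 = 0 → write 0
  1×2 = 2 → write 0 carry 1
  0×2+1 = 1 → write 1
  0×2 = 0 → write 0
  0×2 = 0 → write 0
  0×2 = 0 → write 0
  0×2 = 0 → write 0
  1×2 = 2 → write 0 carry 1
  0×2+1 = 1 → write 1
  1×2 = 2 → write 0 carry 1
  1×2+1 = 3 → write 1 carry 1
  1×2+1 = 3 → write 1 carry 1
  0×2+1 = 1 → write 1
  1×2 = 2 → write 0 carry 1
  0×2+1 = 1 → write 1
  1×2 = 2 → write 0 carry 1
  0×2+1 = 1 → write 1
  0×2 = 0 → write 0
  1×2 = 2 → write 0 carry 1
  1×2+1 = 3 → write 1 carry 1
  0×2+1 = 1 → write 1
  1×2 = 2 → write 0 carry 1
  0×2+1 = 1 → write 1
  1×2 = 2 → write 0 carry 1
  1×2+1 = 3 → write 1 carry 1
  0×2+1 = 1 → write 1
  1×2 = 2 → write 0 carry 1
  1×2+1 = 3 → write 1 carry 1
  remaining carry: 1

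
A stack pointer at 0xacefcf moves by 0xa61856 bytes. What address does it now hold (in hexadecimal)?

0x1530825

Add column by column in base 16, right to left:
  f+6 = 5 carry 1
  c+5+1 = 2 carry 1
  f+8+1 = 8 carry 1
  e+1+1 = 0 carry 1
  c+6+1 = 3 carry 1
  a+a+1 = 5 carry 1
  final carry 1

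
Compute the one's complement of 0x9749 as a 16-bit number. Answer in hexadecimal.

0x68B6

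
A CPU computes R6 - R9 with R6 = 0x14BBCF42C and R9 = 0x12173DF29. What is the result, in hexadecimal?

Subtract column by column in base 16:
  C-9 → 3
  2-2 → 0
  4-F → 5 (borrow)
  F-D-1 → 1
  C-3 → 9
  B-7 → 4
  B-1 → A
  4-2 → 2
  1-1 → 0

0x2A491503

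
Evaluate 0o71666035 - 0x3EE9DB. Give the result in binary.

0o71666035 = 0b111001110110110000011101 in binary.
0x3EE9DB = 0b1111101110100111011011 in binary.
Subtract column by column in base 2:
  1-1 → 0
  0-1 → 1 (borrow)
  1-0-1 → 0
  1-1 → 0
  1-1 → 0
  0-0 → 0
  0-1 → 1 (borrow)
  0-1-1 → 0 (borrow)
  0-1-1 → 0 (borrow)
  0-0-1 → 1 (borrow)
  1-0-1 → 0
  1-1 → 0
  0-0 → 0
  1-1 → 0
  1-1 → 0
  0-1 → 1 (borrow)
  1-0-1 → 0
  1-1 → 0
  1-1 → 0
  0-1 → 1 (borrow)
  0-1-1 → 0 (borrow)
  1-1-1 → 1 (borrow)
  1-0-1 → 0
  1-0 → 1

0b101010001000001001000010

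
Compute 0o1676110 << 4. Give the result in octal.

4 bits is not a whole number of base-8 digits; in binary: 1110111110001001000 << 4 = 11101111100010010000000.

0o35742200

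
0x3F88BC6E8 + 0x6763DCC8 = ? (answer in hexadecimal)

0x45FEFA3B0

Add column by column in base 16, right to left:
  8+8 = 0 carry 1
  E+C+1 = B carry 1
  6+C+1 = 3 carry 1
  C+D+1 = A carry 1
  B+3+1 = F
  8+6 = E
  8+7 = F
  F+6 = 5 carry 1
  3+0+1 = 4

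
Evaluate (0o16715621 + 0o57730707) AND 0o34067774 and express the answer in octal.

Add column by column in base 8, right to left:
  1+7 = 0 carry 1
  2+0+1 = 3
  6+7 = 5 carry 1
  5+0+1 = 6
  1+3 = 4
  7+7 = 6 carry 1
  6+7+1 = 6 carry 1
  1+5+1 = 7
Sum = 0o76646530; now AND with 0o34067774:
  7&3=3, 6&4=4, 6&0=0, 4&6=4, 6&7=6, 5&7=5, 3&7=3, 0&4=0

0o34046530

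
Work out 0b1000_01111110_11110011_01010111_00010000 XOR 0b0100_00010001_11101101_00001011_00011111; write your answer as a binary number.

0b110001101111000111100101110000001111

XOR bit by bit (1 where the bits differ):
  100001111110111100110101011100010000
^ 010000010001111011010000101100011111
= 110001101111000111100101110000001111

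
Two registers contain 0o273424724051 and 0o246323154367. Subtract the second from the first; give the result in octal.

Subtract column by column in base 8:
  1-7 → 2 (borrow)
  5-6-1 → 6 (borrow)
  0-3-1 → 4 (borrow)
  4-4-1 → 7 (borrow)
  2-5-1 → 4 (borrow)
  7-1-1 → 5
  4-3 → 1
  2-2 → 0
  4-3 → 1
  3-6 → 5 (borrow)
  7-4-1 → 2
  2-2 → 0

0o25101547462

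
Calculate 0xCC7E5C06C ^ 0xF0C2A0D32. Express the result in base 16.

0x3CBCFCD5E

XOR each hex digit independently (no carries):
  C^F=3, C^0=C, 7^C=B, E^2=C, 5^A=F, C^0=C, 0^D=D, 6^3=5, C^2=E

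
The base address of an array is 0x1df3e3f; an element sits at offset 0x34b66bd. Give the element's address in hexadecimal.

0x52aa4fc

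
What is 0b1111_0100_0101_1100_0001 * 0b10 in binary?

Multiply each base-2 digit by 2, carrying:
  1×2 = 2 → write 0 carry 1
  0×2+1 = 1 → write 1
  0×2 = 0 → write 0
  0×2 = 0 → write 0
  0×2 = 0 → write 0
  0×2 = 0 → write 0
  1×2 = 2 → write 0 carry 1
  1×2+1 = 3 → write 1 carry 1
  1×2+1 = 3 → write 1 carry 1
  0×2+1 = 1 → write 1
  1×2 = 2 → write 0 carry 1
  0×2+1 = 1 → write 1
  0×2 = 0 → write 0
  0×2 = 0 → write 0
  1×2 = 2 → write 0 carry 1
  0×2+1 = 1 → write 1
  1×2 = 2 → write 0 carry 1
  1×2+1 = 3 → write 1 carry 1
  1×2+1 = 3 → write 1 carry 1
  1×2+1 = 3 → write 1 carry 1
  remaining carry: 1

0b111101000101110000010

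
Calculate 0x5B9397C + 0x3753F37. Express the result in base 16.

Add column by column in base 16, right to left:
  C+7 = 3 carry 1
  7+3+1 = B
  9+F = 8 carry 1
  3+3+1 = 7
  9+5 = E
  B+7 = 2 carry 1
  5+3+1 = 9

0x92E78B3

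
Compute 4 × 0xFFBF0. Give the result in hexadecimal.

0x3FEFC0

Multiply each base-16 digit by 4, carrying:
  0×4 = 0 → write 0
  F×4 = 60 → write C carry 3
  B×4+3 = 47 → write F carry 2
  F×4+2 = 62 → write E carry 3
  F×4+3 = 63 → write F carry 3
  remaining carry: 3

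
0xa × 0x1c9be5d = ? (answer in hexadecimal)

0x11e16fa2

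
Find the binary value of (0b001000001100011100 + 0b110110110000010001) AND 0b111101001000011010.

0b111100001000001000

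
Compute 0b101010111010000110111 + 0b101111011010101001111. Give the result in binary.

Add column by column in base 2, right to left:
  1+1 = 0 carry 1
  1+1+1 = 1 carry 1
  1+1+1 = 1 carry 1
  0+1+1 = 0 carry 1
  1+0+1 = 0 carry 1
  1+0+1 = 0 carry 1
  0+1+1 = 0 carry 1
  0+0+1 = 1
  0+1 = 1
  0+0 = 0
  1+1 = 0 carry 1
  0+0+1 = 1
  1+1 = 0 carry 1
  1+1+1 = 1 carry 1
  1+0+1 = 0 carry 1
  0+1+1 = 0 carry 1
  1+1+1 = 1 carry 1
  0+1+1 = 0 carry 1
  1+1+1 = 1 carry 1
  0+0+1 = 1
  1+1 = 0 carry 1
  final carry 1

0b1011010010100110000110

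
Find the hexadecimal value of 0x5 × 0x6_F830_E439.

0x22D8F4751D

Multiply each base-16 digit by 5, carrying:
  9×5 = 45 → write D carry 2
  3×5+2 = 17 → write 1 carry 1
  4×5+1 = 21 → write 5 carry 1
  E×5+1 = 71 → write 7 carry 4
  0×5+4 = 4 → write 4
  3×5 = 15 → write F
  8×5 = 40 → write 8 carry 2
  F×5+2 = 77 → write D carry 4
  6×5+4 = 34 → write 2 carry 2
  remaining carry: 2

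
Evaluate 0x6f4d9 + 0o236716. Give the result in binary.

0b10000011001010100111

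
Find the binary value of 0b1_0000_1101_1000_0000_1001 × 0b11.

Multiply each base-2 digit by 3, carrying:
  1×3 = 3 → write 1 carry 1
  0×3+1 = 1 → write 1
  0×3 = 0 → write 0
  1×3 = 3 → write 1 carry 1
  0×3+1 = 1 → write 1
  0×3 = 0 → write 0
  0×3 = 0 → write 0
  0×3 = 0 → write 0
  0×3 = 0 → write 0
  0×3 = 0 → write 0
  0×3 = 0 → write 0
  1×3 = 3 → write 1 carry 1
  1×3+1 = 4 → write 0 carry 2
  0×3+2 = 2 → write 0 carry 1
  1×3+1 = 4 → write 0 carry 2
  1×3+2 = 5 → write 1 carry 2
  0×3+2 = 2 → write 0 carry 1
  0×3+1 = 1 → write 1
  0×3 = 0 → write 0
  0×3 = 0 → write 0
  1×3 = 3 → write 1 carry 1
  remaining carry: 1

0b1100101000100000011011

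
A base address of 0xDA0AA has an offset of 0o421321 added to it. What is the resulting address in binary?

0xDA0AA = 0b11011010000010101010 in binary.
0o421321 = 0b100010001011010001 in binary.
Add column by column in base 2, right to left:
  0+1 = 1
  1+0 = 1
  0+0 = 0
  1+0 = 1
  0+1 = 1
  1+0 = 1
  0+1 = 1
  1+1 = 0 carry 1
  0+0+1 = 1
  0+1 = 1
  0+0 = 0
  0+0 = 0
  0+0 = 0
  1+1 = 0 carry 1
  0+0+1 = 1
  1+0 = 1
  1+0 = 1
  0+1 = 1
  1+0 = 1
  1+0 = 1

0b11111100001101111011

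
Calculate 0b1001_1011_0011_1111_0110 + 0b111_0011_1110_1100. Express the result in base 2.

Add column by column in base 2, right to left:
  0+0 = 0
  1+0 = 1
  1+1 = 0 carry 1
  0+1+1 = 0 carry 1
  1+0+1 = 0 carry 1
  1+1+1 = 1 carry 1
  1+1+1 = 1 carry 1
  1+1+1 = 1 carry 1
  1+1+1 = 1 carry 1
  1+1+1 = 1 carry 1
  0+0+1 = 1
  0+0 = 0
  1+1 = 0 carry 1
  1+1+1 = 1 carry 1
  0+1+1 = 0 carry 1
  1+0+1 = 0 carry 1
  1+0+1 = 0 carry 1
  0+0+1 = 1
  0+0 = 0
  1+0 = 1

0b10100010011111100010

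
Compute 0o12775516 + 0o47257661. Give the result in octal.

0o62255377

Add column by column in base 8, right to left:
  6+1 = 7
  1+6 = 7
  5+6 = 3 carry 1
  5+7+1 = 5 carry 1
  7+5+1 = 5 carry 1
  7+2+1 = 2 carry 1
  2+7+1 = 2 carry 1
  1+4+1 = 6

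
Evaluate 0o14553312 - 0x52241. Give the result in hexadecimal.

0x2DB489

0o14553312 = 0x32D6CA in hexadecimal.
Subtract column by column in base 16:
  A-1 → 9
  C-4 → 8
  6-2 → 4
  D-2 → B
  2-5 → D (borrow)
  3-0-1 → 2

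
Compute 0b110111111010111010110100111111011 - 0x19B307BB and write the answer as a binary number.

0b110100101101010100110001001000000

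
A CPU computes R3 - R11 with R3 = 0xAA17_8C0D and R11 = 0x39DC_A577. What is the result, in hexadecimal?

0x703AE696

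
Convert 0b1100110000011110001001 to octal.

0o14603611

Group the bits in threes: 001 100 110 000 011 110 001 001 → 14603611.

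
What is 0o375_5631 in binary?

0b11111101101110011001

Each octal digit is 3 bits: 3=011 7=111 5=101 5=101 6=110 3=011 1=001.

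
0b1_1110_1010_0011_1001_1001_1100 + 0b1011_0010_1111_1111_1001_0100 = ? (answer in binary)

Add column by column in base 2, right to left:
  0+0 = 0
  0+0 = 0
  1+1 = 0 carry 1
  1+0+1 = 0 carry 1
  1+1+1 = 1 carry 1
  0+0+1 = 1
  0+0 = 0
  1+1 = 0 carry 1
  1+1+1 = 1 carry 1
  0+1+1 = 0 carry 1
  0+1+1 = 0 carry 1
  1+1+1 = 1 carry 1
  1+1+1 = 1 carry 1
  1+1+1 = 1 carry 1
  0+1+1 = 0 carry 1
  0+1+1 = 0 carry 1
  0+0+1 = 1
  1+1 = 0 carry 1
  0+0+1 = 1
  1+0 = 1
  0+1 = 1
  1+1 = 0 carry 1
  1+0+1 = 0 carry 1
  1+1+1 = 1 carry 1
  1+0+1 = 0 carry 1
  final carry 1

0b10100111010011100100110000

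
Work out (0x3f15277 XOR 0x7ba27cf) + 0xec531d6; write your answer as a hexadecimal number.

0x1310a78e

First 0x3f15277 XOR 0x7ba27cf = 0x44b75b8.
Add column by column in base 16, right to left:
  8+6 = e
  b+d = 8 carry 1
  5+1+1 = 7
  7+3 = a
  b+5 = 0 carry 1
  4+c+1 = 1 carry 1
  4+e+1 = 3 carry 1
  final carry 1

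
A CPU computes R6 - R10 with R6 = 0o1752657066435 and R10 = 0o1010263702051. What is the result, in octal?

0o742373164364

Subtract column by column in base 8:
  5-1 → 4
  3-5 → 6 (borrow)
  4-0-1 → 3
  6-2 → 4
  6-0 → 6
  0-7 → 1 (borrow)
  7-3-1 → 3
  5-6 → 7 (borrow)
  6-2-1 → 3
  2-0 → 2
  5-1 → 4
  7-0 → 7
  1-1 → 0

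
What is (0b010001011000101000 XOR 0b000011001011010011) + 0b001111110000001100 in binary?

0b100010000100000111

First 0b010001011000101000 XOR 0b000011001011010011 = 0b010010010011111011.
Add column by column in base 2, right to left:
  1+0 = 1
  1+0 = 1
  0+1 = 1
  1+1 = 0 carry 1
  1+0+1 = 0 carry 1
  1+0+1 = 0 carry 1
  1+0+1 = 0 carry 1
  1+0+1 = 0 carry 1
  0+0+1 = 1
  0+0 = 0
  1+1 = 0 carry 1
  0+1+1 = 0 carry 1
  0+1+1 = 0 carry 1
  1+1+1 = 1 carry 1
  0+1+1 = 0 carry 1
  0+1+1 = 0 carry 1
  1+0+1 = 0 carry 1
  final carry 1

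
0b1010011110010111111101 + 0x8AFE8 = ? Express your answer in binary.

0x8AFE8 = 0b10001010111111101000 in binary.
Add column by column in base 2, right to left:
  1+0 = 1
  0+0 = 0
  1+0 = 1
  1+1 = 0 carry 1
  1+0+1 = 0 carry 1
  1+1+1 = 1 carry 1
  1+1+1 = 1 carry 1
  1+1+1 = 1 carry 1
  1+1+1 = 1 carry 1
  0+1+1 = 0 carry 1
  1+1+1 = 1 carry 1
  0+1+1 = 0 carry 1
  0+0+1 = 1
  1+1 = 0 carry 1
  1+0+1 = 0 carry 1
  1+1+1 = 1 carry 1
  1+0+1 = 0 carry 1
  0+0+1 = 1
  0+0 = 0
  1+1 = 0 carry 1
  0+0+1 = 1
  1+0 = 1

0b1100101001010111100101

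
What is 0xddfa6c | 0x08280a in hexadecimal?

0xddfa6e

OR each hex digit independently (no carries):
  d|0=d, d|8=d, f|2=f, a|8=a, 6|0=6, c|a=e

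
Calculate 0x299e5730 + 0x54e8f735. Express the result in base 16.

0x7e874e65

Add column by column in base 16, right to left:
  0+5 = 5
  3+3 = 6
  7+7 = e
  5+f = 4 carry 1
  e+8+1 = 7 carry 1
  9+e+1 = 8 carry 1
  9+4+1 = e
  2+5 = 7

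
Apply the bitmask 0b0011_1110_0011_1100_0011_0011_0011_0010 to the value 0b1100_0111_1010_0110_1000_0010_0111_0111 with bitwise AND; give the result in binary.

0b00000110001001000000001000110010

AND bit by bit (1 only where both bits are 1):
  11000111101001101000001001110111
& 00111110001111000011001100110010
= 00000110001001000000001000110010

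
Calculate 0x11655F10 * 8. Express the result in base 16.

Multiply each base-16 digit by 8, carrying:
  0×8 = 0 → write 0
  1×8 = 8 → write 8
  F×8 = 120 → write 8 carry 7
  5×8+7 = 47 → write F carry 2
  5×8+2 = 42 → write A carry 2
  6×8+2 = 50 → write 2 carry 3
  1×8+3 = 11 → write B
  1×8 = 8 → write 8

0x8B2AF880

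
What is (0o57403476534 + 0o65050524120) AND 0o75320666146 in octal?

Add column by column in base 8, right to left:
  4+0 = 4
  3+2 = 5
  5+1 = 6
  6+4 = 2 carry 1
  7+2+1 = 2 carry 1
  4+5+1 = 2 carry 1
  3+0+1 = 4
  0+5 = 5
  4+0 = 4
  7+5 = 4 carry 1
  5+6+1 = 4 carry 1
  final carry 1
Sum = 0o144454222654; now AND with 0o75320666146:
  1&0=0, 4&7=4, 4&5=4, 4&3=0, 5&2=0, 4&0=0, 2&6=2, 2&6=2, 2&6=2, 6&1=0, 5&4=4, 4&6=4

0o44000222044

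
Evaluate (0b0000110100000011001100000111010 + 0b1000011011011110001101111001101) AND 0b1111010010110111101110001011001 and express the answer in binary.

0b1001000010100001001010000000001

Add column by column in base 2, right to left:
  0+1 = 1
  1+0 = 1
  0+1 = 1
  1+1 = 0 carry 1
  1+0+1 = 0 carry 1
  1+0+1 = 0 carry 1
  0+1+1 = 0 carry 1
  0+1+1 = 0 carry 1
  0+1+1 = 0 carry 1
  0+1+1 = 0 carry 1
  0+0+1 = 1
  1+1 = 0 carry 1
  1+1+1 = 1 carry 1
  0+0+1 = 1
  0+0 = 0
  1+0 = 1
  1+1 = 0 carry 1
  0+1+1 = 0 carry 1
  0+1+1 = 0 carry 1
  0+1+1 = 0 carry 1
  0+0+1 = 1
  0+1 = 1
  0+1 = 1
  1+0 = 1
  0+1 = 1
  1+1 = 0 carry 1
  1+0+1 = 0 carry 1
  0+0+1 = 1
  0+0 = 0
  0+0 = 0
  0+1 = 1
Sum = 0b1001001111100001011010000000111; now AND with 0b1111010010110111101110001011001:
  1001001111100001011010000000111
& 1111010010110111101110001011001
= 1001000010100001001010000000001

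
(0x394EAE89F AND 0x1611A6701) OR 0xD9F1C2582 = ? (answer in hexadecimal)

0xD9F1E6583

0x394EAE89F AND 0x1611A6701 = 0x1000A6001.
Then OR with 0xD9F1C2582.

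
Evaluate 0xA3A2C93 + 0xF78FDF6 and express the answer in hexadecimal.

0x19B32A89

Add column by column in base 16, right to left:
  3+6 = 9
  9+F = 8 carry 1
  C+D+1 = A carry 1
  2+F+1 = 2 carry 1
  A+8+1 = 3 carry 1
  3+7+1 = B
  A+F = 9 carry 1
  final carry 1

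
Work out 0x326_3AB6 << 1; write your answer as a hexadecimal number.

0x64C756C

1 bits is not a whole number of base-16 digits; in binary: 11001001100011101010110110 << 1 = 110010011000111010101101100.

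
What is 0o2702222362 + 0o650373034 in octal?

0o3552615416

Add column by column in base 8, right to left:
  2+4 = 6
  6+3 = 1 carry 1
  3+0+1 = 4
  2+3 = 5
  2+7 = 1 carry 1
  2+3+1 = 6
  2+0 = 2
  0+5 = 5
  7+6 = 5 carry 1
  2+0+1 = 3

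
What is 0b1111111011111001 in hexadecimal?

Group the bits into nibbles: 1111 1110 1111 1001 → fef9.

0xfef9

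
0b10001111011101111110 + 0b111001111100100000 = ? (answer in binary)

0b11001001011010011110

Add column by column in base 2, right to left:
  0+0 = 0
  1+0 = 1
  1+0 = 1
  1+0 = 1
  1+0 = 1
  1+1 = 0 carry 1
  1+0+1 = 0 carry 1
  0+0+1 = 1
  1+1 = 0 carry 1
  1+1+1 = 1 carry 1
  1+1+1 = 1 carry 1
  0+1+1 = 0 carry 1
  1+1+1 = 1 carry 1
  1+0+1 = 0 carry 1
  1+0+1 = 0 carry 1
  1+1+1 = 1 carry 1
  0+1+1 = 0 carry 1
  0+1+1 = 0 carry 1
  0+0+1 = 1
  1+0 = 1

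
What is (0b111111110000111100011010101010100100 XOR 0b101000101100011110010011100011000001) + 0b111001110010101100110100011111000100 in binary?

First 0b111111110000111100011010101010100100 XOR 0b101000101100011110010011100011000001 = 0b010111011100100010001001001001100101.
Add column by column in base 2, right to left:
  1+0 = 1
  0+0 = 0
  1+1 = 0 carry 1
  0+0+1 = 1
  0+0 = 0
  1+0 = 1
  1+1 = 0 carry 1
  0+1+1 = 0 carry 1
  0+1+1 = 0 carry 1
  1+1+1 = 1 carry 1
  0+1+1 = 0 carry 1
  0+0+1 = 1
  1+0 = 1
  0+0 = 0
  0+1 = 1
  1+0 = 1
  0+1 = 1
  0+1 = 1
  0+0 = 0
  1+0 = 1
  0+1 = 1
  0+1 = 1
  0+0 = 0
  1+1 = 0 carry 1
  0+0+1 = 1
  0+1 = 1
  1+0 = 1
  1+0 = 1
  1+1 = 0 carry 1
  0+1+1 = 0 carry 1
  1+1+1 = 1 carry 1
  1+0+1 = 0 carry 1
  1+0+1 = 0 carry 1
  0+1+1 = 0 carry 1
  1+1+1 = 1 carry 1
  0+1+1 = 0 carry 1
  final carry 1

0b1010001001111001110111101101000101001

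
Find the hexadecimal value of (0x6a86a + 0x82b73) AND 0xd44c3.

Add column by column in base 16, right to left:
  a+3 = d
  6+7 = d
  8+b = 3 carry 1
  a+2+1 = d
  6+8 = e
Sum = 0xed3dd; now AND with 0xd44c3:
  e&d=c, d&4=4, 3&4=0, d&c=c, d&3=1

0xc40c1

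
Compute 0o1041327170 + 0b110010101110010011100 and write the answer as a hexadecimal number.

0o1041327170 = 0x885AE78 in hexadecimal.
0b110010101110010011100 = 0x195C9C in hexadecimal.
Add column by column in base 16, right to left:
  8+C = 4 carry 1
  7+9+1 = 1 carry 1
  E+C+1 = B carry 1
  A+5+1 = 0 carry 1
  5+9+1 = F
  8+1 = 9
  8+0 = 8

0x89F0B14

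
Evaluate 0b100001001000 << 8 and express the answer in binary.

0b10000100100000000000

Left shift by 8: append 8 zero bits.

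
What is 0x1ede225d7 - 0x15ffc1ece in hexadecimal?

Subtract column by column in base 16:
  7-e → 9 (borrow)
  d-c-1 → 0
  5-e → 7 (borrow)
  2-1-1 → 0
  2-c → 6 (borrow)
  e-f-1 → e (borrow)
  d-f-1 → d (borrow)
  e-5-1 → 8
  1-1 → 0

0x8de60709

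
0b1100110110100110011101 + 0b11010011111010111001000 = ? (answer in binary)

Add column by column in base 2, right to left:
  1+0 = 1
  0+0 = 0
  1+0 = 1
  1+1 = 0 carry 1
  1+0+1 = 0 carry 1
  0+0+1 = 1
  0+1 = 1
  1+1 = 0 carry 1
  1+1+1 = 1 carry 1
  0+0+1 = 1
  0+1 = 1
  1+0 = 1
  0+1 = 1
  1+1 = 0 carry 1
  1+1+1 = 1 carry 1
  0+1+1 = 0 carry 1
  1+1+1 = 1 carry 1
  1+0+1 = 0 carry 1
  0+0+1 = 1
  0+1 = 1
  1+0 = 1
  1+1 = 0 carry 1
  0+1+1 = 0 carry 1
  final carry 1

0b100111010101111101100101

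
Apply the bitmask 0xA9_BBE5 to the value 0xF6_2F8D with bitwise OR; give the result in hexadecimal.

OR each hex digit independently (no carries):
  F|A=F, 6|9=F, 2|B=B, F|B=F, 8|E=E, D|5=D

0xFFBFED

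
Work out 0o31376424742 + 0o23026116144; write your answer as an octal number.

0o54424543106

Add column by column in base 8, right to left:
  2+4 = 6
  4+4 = 0 carry 1
  7+1+1 = 1 carry 1
  4+6+1 = 3 carry 1
  2+1+1 = 4
  4+1 = 5
  6+6 = 4 carry 1
  7+2+1 = 2 carry 1
  3+0+1 = 4
  1+3 = 4
  3+2 = 5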